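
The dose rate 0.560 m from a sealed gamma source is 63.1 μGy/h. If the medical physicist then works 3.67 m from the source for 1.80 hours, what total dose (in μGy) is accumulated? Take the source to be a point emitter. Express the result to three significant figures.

2.64 μGy

Applying the 1/r² law, rate at 3.67 m:
63.1 × (0.560/3.67)² = 63.1 × 0.02328 = 1.469 μGy/h.
Dose = rate × time = 1.469 μGy/h × 1.800 h = 2.644 μGy.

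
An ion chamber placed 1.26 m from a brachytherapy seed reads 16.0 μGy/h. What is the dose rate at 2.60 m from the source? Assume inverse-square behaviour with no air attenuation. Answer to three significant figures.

3.76 μGy/h

Using I₁d₁² = I₂d₂², scaling from 1.26 m to 2.60 m:
(1.26/2.60)² = 0.2349, so 16.0 × 0.2349 = 3.758 μGy/h.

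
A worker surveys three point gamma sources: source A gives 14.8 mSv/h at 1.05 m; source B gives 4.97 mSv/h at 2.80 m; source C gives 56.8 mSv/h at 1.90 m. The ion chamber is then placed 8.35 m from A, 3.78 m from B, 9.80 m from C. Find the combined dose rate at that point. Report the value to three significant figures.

Each source contributes Iᵢ·(dᵢ/rᵢ)²; contributions add.
A: 14.8 × (1.05/8.35)² = 0.2340 mSv/h
B: 4.97 × (2.80/3.78)² = 2.727 mSv/h
C: 56.8 × (1.90/9.80)² = 2.135 mSv/h
Total = 0.2340 + 2.727 + 2.135 = 5.096 mSv/h.

5.10 mSv/h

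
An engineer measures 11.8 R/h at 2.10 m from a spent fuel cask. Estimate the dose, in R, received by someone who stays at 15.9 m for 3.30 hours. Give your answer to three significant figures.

0.679 R

Applying the 1/r² law, rate at 15.9 m:
11.8 × (2.10/15.9)² = 11.8 × 0.01744 = 0.2058 R/h.
Dose = rate × time = 0.2058 R/h × 3.300 h = 0.6791 R.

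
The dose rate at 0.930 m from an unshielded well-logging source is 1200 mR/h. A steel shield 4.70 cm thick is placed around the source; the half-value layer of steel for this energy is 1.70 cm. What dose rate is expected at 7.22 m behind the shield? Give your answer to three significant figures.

Distance alone: (0.930/7.22)² = 0.01659, so 1200 × 0.01659 = 19.91 mR/h.
Shield: 4.70/1.70 = 2.765 half-value layers → attenuation 2^(−2.765) = 0.1471.
Combined: 19.91 × 0.1471 = 2.929 mR/h.

2.93 mR/h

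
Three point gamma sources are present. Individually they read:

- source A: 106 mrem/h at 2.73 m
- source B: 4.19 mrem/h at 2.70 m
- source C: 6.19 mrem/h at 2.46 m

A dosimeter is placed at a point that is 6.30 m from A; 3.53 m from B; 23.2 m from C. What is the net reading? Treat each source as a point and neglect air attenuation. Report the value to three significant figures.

Each source contributes Iᵢ·(dᵢ/rᵢ)²; contributions add.
A: 106 × (2.73/6.30)² = 19.90 mrem/h
B: 4.19 × (2.70/3.53)² = 2.451 mrem/h
C: 6.19 × (2.46/23.2)² = 0.06960 mrem/h
Total = 19.90 + 2.451 + 0.06960 = 22.42 mrem/h.

22.4 mrem/h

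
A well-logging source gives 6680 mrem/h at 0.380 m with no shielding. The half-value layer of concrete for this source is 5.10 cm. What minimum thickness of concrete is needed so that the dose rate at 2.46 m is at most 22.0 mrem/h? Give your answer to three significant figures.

14.6 cm

At 2.46 m, distance alone gives (0.380/2.46)² = 0.02386, so 6680 × 0.02386 = 159.4 mrem/h.
Further attenuation needed: 159.4/22.0 = 7.245.
n = log₂(7.245) = 2.857 half-value layers.
Thickness = 2.857 × 5.10 cm = 14.57 cm.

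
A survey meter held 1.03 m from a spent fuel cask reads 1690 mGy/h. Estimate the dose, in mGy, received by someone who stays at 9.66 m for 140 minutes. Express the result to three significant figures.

By the inverse-square law, rate at 9.66 m:
1690 × (1.03/9.66)² = 1690 × 0.01137 = 19.22 mGy/h.
Dose = rate × time = 19.22 mGy/h × 2.333 h = 44.84 mGy.

44.8 mGy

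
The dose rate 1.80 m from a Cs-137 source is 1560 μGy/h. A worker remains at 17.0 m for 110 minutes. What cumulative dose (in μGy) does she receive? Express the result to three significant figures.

Using I₁d₁² = I₂d₂², rate at 17.0 m:
(1.80/17.0)² = 0.01121, so 1560 × 0.01121 = 17.49 μGy/h.
Dose = rate × time = 17.49 μGy/h × 1.833 h = 32.06 μGy.

32.1 μGy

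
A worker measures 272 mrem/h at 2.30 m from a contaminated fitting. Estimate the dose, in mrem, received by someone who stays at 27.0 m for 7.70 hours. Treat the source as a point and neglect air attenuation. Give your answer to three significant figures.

Intensity scales as (d₁/d₂)², so rate at 27.0 m:
(2.30/27.0)² = 0.007257, so 272 × 0.007257 = 1.974 mrem/h.
Dose = rate × time = 1.974 mrem/h × 7.700 h = 15.20 mrem.

15.2 mrem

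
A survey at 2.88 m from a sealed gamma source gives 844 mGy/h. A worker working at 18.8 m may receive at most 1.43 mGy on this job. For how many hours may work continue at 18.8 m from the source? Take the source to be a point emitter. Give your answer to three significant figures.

By the inverse-square law, rate at 18.8 m:
(2.88/18.8)² = 0.02347, so 844 × 0.02347 = 19.81 mGy/h.
Stay time = 1.43 mGy ÷ 19.81 mGy/h = 0.07219 h.

0.0722 h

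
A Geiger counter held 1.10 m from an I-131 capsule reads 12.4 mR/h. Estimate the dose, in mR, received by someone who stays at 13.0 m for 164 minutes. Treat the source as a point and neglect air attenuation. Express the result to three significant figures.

By the inverse-square law, rate at 13.0 m:
(1.10/13.0)² = 0.007160, so 12.4 × 0.007160 = 0.08878 mR/h.
Dose = rate × time = 0.08878 mR/h × 2.733 h = 0.2426 mR.

0.243 mR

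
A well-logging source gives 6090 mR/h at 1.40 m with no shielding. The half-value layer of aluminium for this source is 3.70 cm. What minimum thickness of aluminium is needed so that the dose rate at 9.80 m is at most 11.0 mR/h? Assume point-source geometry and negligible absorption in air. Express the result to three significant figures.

At 9.80 m, distance alone gives (1.40/9.80)² = 0.02041, so 6090 × 0.02041 = 124.3 mR/h.
Further attenuation needed: 124.3/11.0 = 11.30.
n = log₂(11.30) = 3.498 half-value layers.
Thickness = 3.498 × 3.70 cm = 12.94 cm.

12.9 cm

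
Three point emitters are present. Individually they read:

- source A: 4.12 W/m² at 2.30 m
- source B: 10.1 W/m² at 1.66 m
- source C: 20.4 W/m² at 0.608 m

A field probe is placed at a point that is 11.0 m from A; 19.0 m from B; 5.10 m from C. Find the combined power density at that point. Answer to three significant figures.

0.547 W/m²

By superposition, sum each source's inverse-square contribution:
A: 4.12 × (2.30/11.0)² = 0.1801 W/m²
B: 10.1 × (1.66/19.0)² = 0.07710 W/m²
C: 20.4 × (0.608/5.10)² = 0.2899 W/m²
Total = 0.1801 + 0.07710 + 0.2899 = 0.5471 W/m².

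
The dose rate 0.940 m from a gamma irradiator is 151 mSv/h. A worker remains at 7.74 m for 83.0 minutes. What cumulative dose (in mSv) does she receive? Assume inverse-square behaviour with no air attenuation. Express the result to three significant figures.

3.08 mSv

Using I₁d₁² = I₂d₂², rate at 7.74 m:
151 × (0.940/7.74)² = 151 × 0.01475 = 2.227 mSv/h.
Dose = rate × time = 2.227 mSv/h × 1.383 h = 3.080 mSv.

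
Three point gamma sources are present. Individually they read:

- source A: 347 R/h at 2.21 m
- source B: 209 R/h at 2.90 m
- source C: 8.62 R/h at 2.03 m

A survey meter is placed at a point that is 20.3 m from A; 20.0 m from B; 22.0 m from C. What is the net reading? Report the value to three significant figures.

Each source contributes Iᵢ·(dᵢ/rᵢ)²; contributions add.
A: 347 × (2.21/20.3)² = 4.113 R/h
B: 209 × (2.90/20.0)² = 4.394 R/h
C: 8.62 × (2.03/22.0)² = 0.07339 R/h
Total = 4.113 + 4.394 + 0.07339 = 8.580 R/h.

8.58 R/h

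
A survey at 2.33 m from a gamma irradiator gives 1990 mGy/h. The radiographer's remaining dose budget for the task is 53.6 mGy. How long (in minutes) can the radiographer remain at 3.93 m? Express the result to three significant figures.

4.60 min

Using I₁d₁² = I₂d₂², rate at 3.93 m:
1990 × (2.33/3.93)² = 1990 × 0.3515 = 699.5 mGy/h.
Stay time = 53.6 mGy ÷ 699.5 mGy/h = 0.07663 h = 4.598 min.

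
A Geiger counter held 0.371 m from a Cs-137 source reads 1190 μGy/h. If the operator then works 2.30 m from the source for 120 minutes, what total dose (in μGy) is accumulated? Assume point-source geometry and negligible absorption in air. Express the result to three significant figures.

61.9 μGy

Using I₁d₁² = I₂d₂², rate at 2.30 m:
(0.371/2.30)² = 0.02602, so 1190 × 0.02602 = 30.96 μGy/h.
Dose = rate × time = 30.96 μGy/h × 2.000 h = 61.92 μGy.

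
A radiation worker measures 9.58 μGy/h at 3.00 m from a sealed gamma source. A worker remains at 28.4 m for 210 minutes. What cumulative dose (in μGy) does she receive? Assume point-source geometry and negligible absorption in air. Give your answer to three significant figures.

Intensity scales as (d₁/d₂)², so rate at 28.4 m:
(3.00/28.4)² = 0.01116, so 9.58 × 0.01116 = 0.1069 μGy/h.
Dose = rate × time = 0.1069 μGy/h × 3.500 h = 0.3741 μGy.

0.374 μGy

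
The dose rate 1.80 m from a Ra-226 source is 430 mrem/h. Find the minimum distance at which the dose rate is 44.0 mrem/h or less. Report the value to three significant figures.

Intensity scales as (d₁/d₂)², so d₂ = d₁·√(I₁/I₂).
I₁/I₂ = 430/44.0 = 9.773, so d₂ = 1.80 × √9.773 = 5.627 m.

5.63 m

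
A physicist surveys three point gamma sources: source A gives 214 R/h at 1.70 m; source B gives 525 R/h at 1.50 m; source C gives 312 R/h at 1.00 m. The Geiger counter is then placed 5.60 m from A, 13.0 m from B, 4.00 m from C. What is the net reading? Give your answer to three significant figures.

46.2 R/h

By superposition, sum each source's inverse-square contribution:
A: 214 × (1.70/5.60)² = 19.72 R/h
B: 525 × (1.50/13.0)² = 6.990 R/h
C: 312 × (1.00/4.00)² = 19.50 R/h
Total = 19.72 + 6.990 + 19.50 = 46.21 R/h.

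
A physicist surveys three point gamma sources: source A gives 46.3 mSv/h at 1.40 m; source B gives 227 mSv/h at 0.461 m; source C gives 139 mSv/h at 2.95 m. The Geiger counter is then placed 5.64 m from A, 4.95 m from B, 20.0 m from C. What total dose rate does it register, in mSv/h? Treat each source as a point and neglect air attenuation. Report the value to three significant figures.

Each source contributes Iᵢ·(dᵢ/rᵢ)²; contributions add.
A: 46.3 × (1.40/5.64)² = 2.853 mSv/h
B: 227 × (0.461/4.95)² = 1.969 mSv/h
C: 139 × (2.95/20.0)² = 3.024 mSv/h
Total = 2.853 + 1.969 + 3.024 = 7.846 mSv/h.

7.85 mSv/h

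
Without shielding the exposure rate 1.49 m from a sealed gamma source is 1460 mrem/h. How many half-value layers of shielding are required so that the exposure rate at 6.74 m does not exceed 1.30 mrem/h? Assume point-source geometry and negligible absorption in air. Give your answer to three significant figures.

5.78 half-value layers

At 6.74 m, distance alone gives 1460 × (1.49/6.74)² = 1460 × 0.04887 = 71.35 mrem/h.
Further attenuation needed: 71.35/1.30 = 54.88.
n = log₂(54.88) = 5.778 half-value layers.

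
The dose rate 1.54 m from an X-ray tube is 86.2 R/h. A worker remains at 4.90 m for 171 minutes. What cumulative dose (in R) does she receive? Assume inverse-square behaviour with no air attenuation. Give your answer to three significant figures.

24.3 R

By the inverse-square law, rate at 4.90 m:
(1.54/4.90)² = 0.09878, so 86.2 × 0.09878 = 8.515 R/h.
Dose = rate × time = 8.515 R/h × 2.850 h = 24.27 R.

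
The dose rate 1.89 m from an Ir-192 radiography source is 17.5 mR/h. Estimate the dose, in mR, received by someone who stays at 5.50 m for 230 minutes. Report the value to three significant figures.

7.92 mR

Applying the 1/r² law, rate at 5.50 m:
17.5 × (1.89/5.50)² = 17.5 × 0.1181 = 2.067 mR/h.
Dose = rate × time = 2.067 mR/h × 3.833 h = 7.923 mR.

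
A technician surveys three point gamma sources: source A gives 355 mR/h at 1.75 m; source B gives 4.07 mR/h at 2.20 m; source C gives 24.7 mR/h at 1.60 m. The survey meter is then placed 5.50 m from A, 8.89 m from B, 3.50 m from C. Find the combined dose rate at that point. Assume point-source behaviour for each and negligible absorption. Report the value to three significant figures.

By superposition, sum each source's inverse-square contribution:
A: 355 × (1.75/5.50)² = 35.94 mR/h
B: 4.07 × (2.20/8.89)² = 0.2493 mR/h
C: 24.7 × (1.60/3.50)² = 5.162 mR/h
Total = 35.94 + 0.2493 + 5.162 = 41.35 mR/h.

41.4 mR/h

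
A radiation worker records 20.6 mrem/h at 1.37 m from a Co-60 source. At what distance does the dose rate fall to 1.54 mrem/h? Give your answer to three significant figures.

Using I₁d₁² = I₂d₂², d₂ = d₁·√(I₁/I₂).
I₁/I₂ = 20.6/1.54 = 13.38, so d₂ = 1.37 × √13.38 = 5.011 m.

5.01 m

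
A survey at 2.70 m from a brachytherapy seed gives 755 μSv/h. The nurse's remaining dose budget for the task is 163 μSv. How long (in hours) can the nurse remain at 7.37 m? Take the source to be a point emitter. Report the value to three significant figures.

Since intensity falls as 1/r², rate at 7.37 m:
(2.70/7.37)² = 0.1342, so 755 × 0.1342 = 101.3 μSv/h.
Stay time = 163 μSv ÷ 101.3 μSv/h = 1.609 h.

1.61 h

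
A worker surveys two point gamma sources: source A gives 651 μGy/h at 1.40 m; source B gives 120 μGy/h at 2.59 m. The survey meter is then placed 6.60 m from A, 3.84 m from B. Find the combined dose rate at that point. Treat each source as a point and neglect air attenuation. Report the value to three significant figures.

83.9 μGy/h

Each source contributes Iᵢ·(dᵢ/rᵢ)²; contributions add.
A: 651 × (1.40/6.60)² = 29.29 μGy/h
B: 120 × (2.59/3.84)² = 54.59 μGy/h
Total = 29.29 + 54.59 = 83.88 μGy/h.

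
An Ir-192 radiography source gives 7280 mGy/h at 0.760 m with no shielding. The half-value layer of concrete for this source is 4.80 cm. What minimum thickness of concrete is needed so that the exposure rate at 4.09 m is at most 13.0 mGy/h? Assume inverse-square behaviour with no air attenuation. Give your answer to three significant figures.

At 4.09 m, distance alone gives (0.760/4.09)² = 0.03453, so 7280 × 0.03453 = 251.4 mGy/h.
Further attenuation needed: 251.4/13.0 = 19.34.
n = log₂(19.34) = 4.274 half-value layers.
Thickness = 4.274 × 4.80 cm = 20.52 cm.

20.5 cm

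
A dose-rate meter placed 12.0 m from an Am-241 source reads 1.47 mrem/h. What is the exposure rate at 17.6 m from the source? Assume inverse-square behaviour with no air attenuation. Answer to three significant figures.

0.683 mrem/h

Using I₁d₁² = I₂d₂², scaling from 12.0 m to 17.6 m:
(12.0/17.6)² = 0.4649, so 1.47 × 0.4649 = 0.6834 mrem/h.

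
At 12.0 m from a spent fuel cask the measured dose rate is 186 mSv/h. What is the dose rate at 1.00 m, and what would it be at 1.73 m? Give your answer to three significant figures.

26800 mSv/h; 8950 mSv/h

By the inverse-square law,
At 1.00 m: (12.0/1.00)² = 144.0, so 186 × 144.0 = 26780 mSv/h
At 1.73 m: (1.00/1.73)² = 0.3341, so 26780 × 0.3341 = 8947 mSv/h.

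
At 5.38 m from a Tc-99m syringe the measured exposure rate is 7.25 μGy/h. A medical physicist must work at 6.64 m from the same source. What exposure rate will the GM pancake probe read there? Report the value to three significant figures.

4.76 μGy/h

Applying the 1/r² law, scaling from 5.38 m to 6.64 m:
7.25 × (5.38/6.64)² = 7.25 × 0.6565 = 4.760 μGy/h.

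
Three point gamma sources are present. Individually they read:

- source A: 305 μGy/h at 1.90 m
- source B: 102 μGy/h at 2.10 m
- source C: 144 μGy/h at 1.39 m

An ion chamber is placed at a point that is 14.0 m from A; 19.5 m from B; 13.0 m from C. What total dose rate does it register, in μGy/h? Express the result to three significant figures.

Each source contributes Iᵢ·(dᵢ/rᵢ)²; contributions add.
A: 305 × (1.90/14.0)² = 5.618 μGy/h
B: 102 × (2.10/19.5)² = 1.183 μGy/h
C: 144 × (1.39/13.0)² = 1.646 μGy/h
Total = 5.618 + 1.183 + 1.646 = 8.447 μGy/h.

8.45 μGy/h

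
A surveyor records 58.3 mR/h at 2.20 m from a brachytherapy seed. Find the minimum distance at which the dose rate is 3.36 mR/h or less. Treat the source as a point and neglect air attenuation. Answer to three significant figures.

9.16 m

Using I₁d₁² = I₂d₂², d₂ = d₁·√(I₁/I₂).
I₁/I₂ = 58.3/3.36 = 17.35, so d₂ = 2.20 × √17.35 = 9.164 m.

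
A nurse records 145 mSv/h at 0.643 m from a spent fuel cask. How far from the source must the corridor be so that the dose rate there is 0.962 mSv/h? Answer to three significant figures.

7.89 m

Using I₁d₁² = I₂d₂², d₂ = d₁·√(I₁/I₂).
I₁/I₂ = 145/0.962 = 150.7, so d₂ = 0.643 × √150.7 = 7.893 m.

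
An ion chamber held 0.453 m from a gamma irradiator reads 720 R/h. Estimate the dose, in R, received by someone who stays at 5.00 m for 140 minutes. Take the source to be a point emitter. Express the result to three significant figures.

13.8 R

Intensity scales as (d₁/d₂)², so rate at 5.00 m:
720 × (0.453/5.00)² = 720 × 0.008208 = 5.910 R/h.
Dose = rate × time = 5.910 R/h × 2.333 h = 13.79 R.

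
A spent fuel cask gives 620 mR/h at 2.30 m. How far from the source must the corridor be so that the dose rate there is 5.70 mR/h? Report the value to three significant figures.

Since intensity falls as 1/r², d₂ = d₁·√(I₁/I₂).
I₁/I₂ = 620/5.70 = 108.8, so d₂ = 2.30 × √108.8 = 23.99 m.

24.0 m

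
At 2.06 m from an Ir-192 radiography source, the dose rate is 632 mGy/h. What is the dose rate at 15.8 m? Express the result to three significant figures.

Since intensity falls as 1/r², the rate at 15.8 m is
(2.06/15.8)² = 0.01700, so 632 × 0.01700 = 10.74 mGy/h.

10.7 mGy/h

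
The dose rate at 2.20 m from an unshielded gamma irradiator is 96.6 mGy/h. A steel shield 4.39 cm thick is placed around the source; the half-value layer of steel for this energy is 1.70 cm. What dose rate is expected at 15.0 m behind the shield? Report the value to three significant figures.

0.347 mGy/h

Distance alone: (2.20/15.0)² = 0.02151, so 96.6 × 0.02151 = 2.078 mGy/h.
Shield: 4.39/1.70 = 2.582 half-value layers → attenuation 2^(−2.582) = 0.1670.
Combined: 2.078 × 0.1670 = 0.3470 mGy/h.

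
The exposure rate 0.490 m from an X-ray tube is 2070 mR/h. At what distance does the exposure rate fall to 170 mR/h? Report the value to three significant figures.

1.71 m

Since intensity falls as 1/r², d₂ = d₁·√(I₁/I₂).
I₁/I₂ = 2070/170 = 12.18, so d₂ = 0.490 × √12.18 = 1.710 m.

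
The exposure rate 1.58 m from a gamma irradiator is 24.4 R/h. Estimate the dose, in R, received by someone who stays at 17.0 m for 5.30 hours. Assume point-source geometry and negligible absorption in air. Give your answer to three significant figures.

Since intensity falls as 1/r², rate at 17.0 m:
24.4 × (1.58/17.0)² = 24.4 × 0.008638 = 0.2108 R/h.
Dose = rate × time = 0.2108 R/h × 5.300 h = 1.117 R.

1.12 R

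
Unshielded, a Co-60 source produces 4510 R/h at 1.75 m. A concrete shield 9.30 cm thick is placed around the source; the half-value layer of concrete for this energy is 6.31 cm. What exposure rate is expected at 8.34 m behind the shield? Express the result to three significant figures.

71.5 R/h

Distance alone: 4510 × (1.75/8.34)² = 4510 × 0.04403 = 198.6 R/h.
Shield: 9.30/6.31 = 1.474 half-value layers → attenuation 2^(−1.474) = 0.3600.
Combined: 198.6 × 0.3600 = 71.50 R/h.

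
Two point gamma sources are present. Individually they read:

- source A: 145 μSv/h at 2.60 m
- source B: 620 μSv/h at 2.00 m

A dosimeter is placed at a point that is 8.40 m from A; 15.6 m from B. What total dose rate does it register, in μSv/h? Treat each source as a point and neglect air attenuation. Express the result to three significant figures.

Each source contributes Iᵢ·(dᵢ/rᵢ)²; contributions add.
A: 145 × (2.60/8.40)² = 13.89 μSv/h
B: 620 × (2.00/15.6)² = 10.19 μSv/h
Total = 13.89 + 10.19 = 24.08 μSv/h.

24.1 μSv/h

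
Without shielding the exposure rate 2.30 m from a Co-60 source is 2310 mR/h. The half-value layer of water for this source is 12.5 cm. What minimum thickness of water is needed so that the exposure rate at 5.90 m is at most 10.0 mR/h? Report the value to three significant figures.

At 5.90 m, distance alone gives 2310 × (2.30/5.90)² = 2310 × 0.1520 = 351.1 mR/h.
Further attenuation needed: 351.1/10.0 = 35.11.
n = log₂(35.11) = 5.134 half-value layers.
Thickness = 5.134 × 12.5 cm = 64.18 cm.

64.2 cm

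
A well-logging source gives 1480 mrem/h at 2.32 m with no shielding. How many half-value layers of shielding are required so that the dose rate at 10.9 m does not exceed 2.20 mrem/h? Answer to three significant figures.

At 10.9 m, distance alone gives 1480 × (2.32/10.9)² = 1480 × 0.04530 = 67.04 mrem/h.
Further attenuation needed: 67.04/2.20 = 30.47.
n = log₂(30.47) = 4.929 half-value layers.

4.93 half-value layers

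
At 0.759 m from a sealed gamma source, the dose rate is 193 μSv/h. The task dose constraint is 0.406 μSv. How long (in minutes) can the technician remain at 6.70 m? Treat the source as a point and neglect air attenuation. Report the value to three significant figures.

9.84 min

Applying the 1/r² law, rate at 6.70 m:
193 × (0.759/6.70)² = 193 × 0.01283 = 2.476 μSv/h.
Stay time = 0.406 μSv ÷ 2.476 μSv/h = 0.1640 h = 9.840 min.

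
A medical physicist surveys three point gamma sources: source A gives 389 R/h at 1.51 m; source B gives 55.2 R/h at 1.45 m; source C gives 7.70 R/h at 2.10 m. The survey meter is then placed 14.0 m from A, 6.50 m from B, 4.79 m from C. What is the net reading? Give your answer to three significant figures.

By superposition, sum each source's inverse-square contribution:
A: 389 × (1.51/14.0)² = 4.525 R/h
B: 55.2 × (1.45/6.50)² = 2.747 R/h
C: 7.70 × (2.10/4.79)² = 1.480 R/h
Total = 4.525 + 2.747 + 1.480 = 8.752 R/h.

8.75 R/h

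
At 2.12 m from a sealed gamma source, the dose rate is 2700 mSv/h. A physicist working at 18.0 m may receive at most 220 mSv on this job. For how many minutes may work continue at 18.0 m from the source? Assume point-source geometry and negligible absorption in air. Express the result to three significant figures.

Since intensity falls as 1/r², rate at 18.0 m:
(2.12/18.0)² = 0.01387, so 2700 × 0.01387 = 37.45 mSv/h.
Stay time = 220 mSv ÷ 37.45 mSv/h = 5.874 h = 352.4 min.

352 min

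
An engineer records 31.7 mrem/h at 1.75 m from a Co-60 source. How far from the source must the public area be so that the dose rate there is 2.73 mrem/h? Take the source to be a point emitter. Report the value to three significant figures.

5.96 m

Using I₁d₁² = I₂d₂², d₂ = d₁·√(I₁/I₂).
I₁/I₂ = 31.7/2.73 = 11.61, so d₂ = 1.75 × √11.61 = 5.963 m.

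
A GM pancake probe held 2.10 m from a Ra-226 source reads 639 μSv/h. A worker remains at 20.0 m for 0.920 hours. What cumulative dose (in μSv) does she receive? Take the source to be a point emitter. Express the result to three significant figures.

By the inverse-square law, rate at 20.0 m:
639 × (2.10/20.0)² = 639 × 0.01103 = 7.048 μSv/h.
Dose = rate × time = 7.048 μSv/h × 0.9200 h = 6.484 μSv.

6.48 μSv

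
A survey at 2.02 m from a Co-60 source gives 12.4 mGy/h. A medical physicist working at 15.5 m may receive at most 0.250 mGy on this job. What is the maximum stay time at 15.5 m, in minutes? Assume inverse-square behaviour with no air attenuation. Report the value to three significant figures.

By the inverse-square law, rate at 15.5 m:
(2.02/15.5)² = 0.01698, so 12.4 × 0.01698 = 0.2106 mGy/h.
Stay time = 0.250 mGy ÷ 0.2106 mGy/h = 1.187 h = 71.22 min.

71.2 min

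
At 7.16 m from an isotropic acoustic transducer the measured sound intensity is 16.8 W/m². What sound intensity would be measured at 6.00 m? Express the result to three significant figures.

Applying the 1/r² law, scaling from 7.16 m to 6.00 m:
(7.16/6.00)² = 1.424, so 16.8 × 1.424 = 23.92 W/m².

23.9 W/m²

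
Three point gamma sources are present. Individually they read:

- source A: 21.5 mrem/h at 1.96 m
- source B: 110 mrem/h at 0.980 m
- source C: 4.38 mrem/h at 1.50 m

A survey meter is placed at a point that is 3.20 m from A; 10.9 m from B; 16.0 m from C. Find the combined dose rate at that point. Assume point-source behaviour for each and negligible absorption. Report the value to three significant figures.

By superposition, sum each source's inverse-square contribution:
A: 21.5 × (1.96/3.20)² = 8.066 mrem/h
B: 110 × (0.980/10.9)² = 0.8892 mrem/h
C: 4.38 × (1.50/16.0)² = 0.03850 mrem/h
Total = 8.066 + 0.8892 + 0.03850 = 8.994 mrem/h.

8.99 mrem/h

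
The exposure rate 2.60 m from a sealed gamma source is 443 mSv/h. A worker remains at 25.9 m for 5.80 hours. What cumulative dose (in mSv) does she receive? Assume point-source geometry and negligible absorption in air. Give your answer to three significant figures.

25.9 mSv

Since intensity falls as 1/r², rate at 25.9 m:
(2.60/25.9)² = 0.01008, so 443 × 0.01008 = 4.465 mSv/h.
Dose = rate × time = 4.465 mSv/h × 5.800 h = 25.90 mSv.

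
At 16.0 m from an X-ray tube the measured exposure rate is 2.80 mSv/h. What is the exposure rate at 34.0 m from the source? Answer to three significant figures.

Using I₁d₁² = I₂d₂², scaling from 16.0 m to 34.0 m:
2.80 × (16.0/34.0)² = 2.80 × 0.2215 = 0.6202 mSv/h.

0.620 mSv/h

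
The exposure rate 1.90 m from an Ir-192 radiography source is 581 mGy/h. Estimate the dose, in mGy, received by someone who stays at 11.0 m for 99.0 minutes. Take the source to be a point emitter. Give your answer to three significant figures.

Applying the 1/r² law, rate at 11.0 m:
(1.90/11.0)² = 0.02983, so 581 × 0.02983 = 17.33 mGy/h.
Dose = rate × time = 17.33 mGy/h × 1.650 h = 28.59 mGy.

28.6 mGy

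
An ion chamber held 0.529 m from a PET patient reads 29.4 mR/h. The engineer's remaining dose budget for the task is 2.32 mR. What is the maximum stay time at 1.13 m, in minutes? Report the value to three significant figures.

By the inverse-square law, rate at 1.13 m:
(0.529/1.13)² = 0.2192, so 29.4 × 0.2192 = 6.444 mR/h.
Stay time = 2.32 mR ÷ 6.444 mR/h = 0.3600 h = 21.60 min.

21.6 min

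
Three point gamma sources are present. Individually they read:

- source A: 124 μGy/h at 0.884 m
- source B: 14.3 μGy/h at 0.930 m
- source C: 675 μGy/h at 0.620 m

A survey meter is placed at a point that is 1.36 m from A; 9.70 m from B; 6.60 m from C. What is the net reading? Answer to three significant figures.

Each source contributes Iᵢ·(dᵢ/rᵢ)²; contributions add.
A: 124 × (0.884/1.36)² = 52.39 μGy/h
B: 14.3 × (0.930/9.70)² = 0.1314 μGy/h
C: 675 × (0.620/6.60)² = 5.957 μGy/h
Total = 52.39 + 0.1314 + 5.957 = 58.48 μGy/h.

58.5 μGy/h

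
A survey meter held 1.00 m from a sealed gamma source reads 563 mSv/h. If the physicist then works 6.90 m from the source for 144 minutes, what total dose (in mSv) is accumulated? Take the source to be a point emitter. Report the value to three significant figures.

28.4 mSv

By the inverse-square law, rate at 6.90 m:
563 × (1.00/6.90)² = 563 × 0.02100 = 11.82 mSv/h.
Dose = rate × time = 11.82 mSv/h × 2.400 h = 28.37 mSv.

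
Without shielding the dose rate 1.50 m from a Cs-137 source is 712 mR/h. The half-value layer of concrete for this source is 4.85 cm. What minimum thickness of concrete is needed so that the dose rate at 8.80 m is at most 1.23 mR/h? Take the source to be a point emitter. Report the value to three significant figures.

19.7 cm

At 8.80 m, distance alone gives (1.50/8.80)² = 0.02905, so 712 × 0.02905 = 20.68 mR/h.
Further attenuation needed: 20.68/1.23 = 16.81.
n = log₂(16.81) = 4.071 half-value layers.
Thickness = 4.071 × 4.85 cm = 19.74 cm.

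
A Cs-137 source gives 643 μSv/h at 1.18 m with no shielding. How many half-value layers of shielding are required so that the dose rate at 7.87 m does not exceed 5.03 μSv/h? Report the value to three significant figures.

1.52 half-value layers

At 7.87 m, distance alone gives (1.18/7.87)² = 0.02248, so 643 × 0.02248 = 14.45 μSv/h.
Further attenuation needed: 14.45/5.03 = 2.873.
n = log₂(2.873) = 1.523 half-value layers.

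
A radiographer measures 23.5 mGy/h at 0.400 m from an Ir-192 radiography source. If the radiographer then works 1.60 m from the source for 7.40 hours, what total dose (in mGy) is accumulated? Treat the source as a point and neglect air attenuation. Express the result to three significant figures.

10.9 mGy

By the inverse-square law, rate at 1.60 m:
(0.400/1.60)² = 0.06250, so 23.5 × 0.06250 = 1.469 mGy/h.
Dose = rate × time = 1.469 mGy/h × 7.400 h = 10.87 mGy.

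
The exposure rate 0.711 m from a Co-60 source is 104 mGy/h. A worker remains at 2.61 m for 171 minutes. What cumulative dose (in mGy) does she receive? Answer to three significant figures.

Applying the 1/r² law, rate at 2.61 m:
104 × (0.711/2.61)² = 104 × 0.07421 = 7.718 mGy/h.
Dose = rate × time = 7.718 mGy/h × 2.850 h = 22.00 mGy.

22.0 mGy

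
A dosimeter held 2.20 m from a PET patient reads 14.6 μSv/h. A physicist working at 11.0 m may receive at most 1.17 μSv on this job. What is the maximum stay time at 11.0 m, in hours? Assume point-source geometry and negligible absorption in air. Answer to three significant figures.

2.00 h

Intensity scales as (d₁/d₂)², so rate at 11.0 m:
(2.20/11.0)² = 0.04000, so 14.6 × 0.04000 = 0.5840 μSv/h.
Stay time = 1.17 μSv ÷ 0.5840 μSv/h = 2.003 h.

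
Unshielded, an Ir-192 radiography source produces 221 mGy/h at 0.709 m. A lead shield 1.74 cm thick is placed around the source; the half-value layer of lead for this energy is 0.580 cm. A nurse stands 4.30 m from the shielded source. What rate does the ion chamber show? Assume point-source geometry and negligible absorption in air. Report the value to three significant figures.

0.751 mGy/h

Distance alone: 221 × (0.709/4.30)² = 221 × 0.02719 = 6.009 mGy/h.
Shield: 1.74/0.580 = 3.000 half-value layers → attenuation 2^(−3.000) = 0.1250.
Combined: 6.009 × 0.1250 = 0.7511 mGy/h.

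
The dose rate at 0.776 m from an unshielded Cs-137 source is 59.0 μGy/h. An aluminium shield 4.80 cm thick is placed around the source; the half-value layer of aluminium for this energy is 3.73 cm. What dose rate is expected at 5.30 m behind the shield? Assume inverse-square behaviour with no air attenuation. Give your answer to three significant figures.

Distance alone: (0.776/5.30)² = 0.02144, so 59.0 × 0.02144 = 1.265 μGy/h.
Shield: 4.80/3.73 = 1.287 half-value layers → attenuation 2^(−1.287) = 0.4098.
Combined: 1.265 × 0.4098 = 0.5184 μGy/h.

0.518 μGy/h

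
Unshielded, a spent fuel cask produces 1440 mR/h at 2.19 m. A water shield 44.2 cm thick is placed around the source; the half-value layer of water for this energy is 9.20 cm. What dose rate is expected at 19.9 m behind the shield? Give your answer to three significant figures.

Distance alone: 1440 × (2.19/19.9)² = 1440 × 0.01211 = 17.44 mR/h.
Shield: 44.2/9.20 = 4.804 half-value layers → attenuation 2^(−4.804) = 0.03580.
Combined: 17.44 × 0.03580 = 0.6244 mR/h.

0.624 mR/h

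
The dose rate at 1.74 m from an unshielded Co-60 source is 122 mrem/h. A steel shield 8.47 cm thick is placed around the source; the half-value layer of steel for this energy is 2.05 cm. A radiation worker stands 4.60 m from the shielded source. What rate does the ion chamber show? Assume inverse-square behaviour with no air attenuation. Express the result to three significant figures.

0.996 mrem/h

Distance alone: 122 × (1.74/4.60)² = 122 × 0.1431 = 17.46 mrem/h.
Shield: 8.47/2.05 = 4.132 half-value layers → attenuation 2^(−4.132) = 0.05704.
Combined: 17.46 × 0.05704 = 0.9959 mrem/h.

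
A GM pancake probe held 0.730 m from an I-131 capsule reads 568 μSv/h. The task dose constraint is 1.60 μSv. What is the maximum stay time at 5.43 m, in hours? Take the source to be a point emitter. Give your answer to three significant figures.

0.156 h

By the inverse-square law, rate at 5.43 m:
568 × (0.730/5.43)² = 568 × 0.01807 = 10.26 μSv/h.
Stay time = 1.60 μSv ÷ 10.26 μSv/h = 0.1559 h.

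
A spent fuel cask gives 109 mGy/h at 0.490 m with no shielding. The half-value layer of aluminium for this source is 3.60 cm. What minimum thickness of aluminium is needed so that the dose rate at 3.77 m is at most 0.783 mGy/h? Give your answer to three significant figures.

At 3.77 m, distance alone gives (0.490/3.77)² = 0.01689, so 109 × 0.01689 = 1.841 mGy/h.
Further attenuation needed: 1.841/0.783 = 2.351.
n = log₂(2.351) = 1.233 half-value layers.
Thickness = 1.233 × 3.60 cm = 4.439 cm.

4.44 cm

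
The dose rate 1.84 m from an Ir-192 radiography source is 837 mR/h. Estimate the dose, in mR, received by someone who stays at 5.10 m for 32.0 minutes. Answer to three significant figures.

58.1 mR

Using I₁d₁² = I₂d₂², rate at 5.10 m:
(1.84/5.10)² = 0.1302, so 837 × 0.1302 = 109.0 mR/h.
Dose = rate × time = 109.0 mR/h × 0.5333 h = 58.13 mR.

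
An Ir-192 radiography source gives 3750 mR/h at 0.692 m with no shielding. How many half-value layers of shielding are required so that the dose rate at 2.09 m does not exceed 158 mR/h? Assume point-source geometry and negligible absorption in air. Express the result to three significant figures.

1.38 half-value layers

At 2.09 m, distance alone gives 3750 × (0.692/2.09)² = 3750 × 0.1096 = 411.0 mR/h.
Further attenuation needed: 411.0/158 = 2.601.
n = log₂(2.601) = 1.379 half-value layers.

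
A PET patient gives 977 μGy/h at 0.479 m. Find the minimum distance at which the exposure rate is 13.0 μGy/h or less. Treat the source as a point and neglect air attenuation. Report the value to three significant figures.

By the inverse-square law, d₂ = d₁·√(I₁/I₂).
I₁/I₂ = 977/13.0 = 75.15, so d₂ = 0.479 × √75.15 = 4.152 m.

4.15 m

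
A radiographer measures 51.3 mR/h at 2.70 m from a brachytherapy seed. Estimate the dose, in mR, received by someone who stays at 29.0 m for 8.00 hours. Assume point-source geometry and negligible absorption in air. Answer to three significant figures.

Since intensity falls as 1/r², rate at 29.0 m:
51.3 × (2.70/29.0)² = 51.3 × 0.008668 = 0.4447 mR/h.
Dose = rate × time = 0.4447 mR/h × 8.000 h = 3.558 mR.

3.56 mR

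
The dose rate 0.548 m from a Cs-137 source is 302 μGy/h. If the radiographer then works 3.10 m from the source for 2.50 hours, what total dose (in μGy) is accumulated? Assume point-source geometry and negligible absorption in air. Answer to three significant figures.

Intensity scales as (d₁/d₂)², so rate at 3.10 m:
302 × (0.548/3.10)² = 302 × 0.03125 = 9.438 μGy/h.
Dose = rate × time = 9.438 μGy/h × 2.500 h = 23.60 μGy.

23.6 μGy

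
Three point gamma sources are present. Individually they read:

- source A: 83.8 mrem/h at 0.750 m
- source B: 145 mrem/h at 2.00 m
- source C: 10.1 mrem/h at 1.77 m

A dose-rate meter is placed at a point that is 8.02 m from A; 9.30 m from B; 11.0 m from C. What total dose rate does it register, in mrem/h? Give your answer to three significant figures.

7.70 mrem/h

By superposition, sum each source's inverse-square contribution:
A: 83.8 × (0.750/8.02)² = 0.7329 mrem/h
B: 145 × (2.00/9.30)² = 6.706 mrem/h
C: 10.1 × (1.77/11.0)² = 0.2615 mrem/h
Total = 0.7329 + 6.706 + 0.2615 = 7.700 mrem/h.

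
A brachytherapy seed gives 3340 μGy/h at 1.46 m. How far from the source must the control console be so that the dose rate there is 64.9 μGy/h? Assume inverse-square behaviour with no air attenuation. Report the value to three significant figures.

10.5 m

Applying the 1/r² law, d₂ = d₁·√(I₁/I₂).
I₁/I₂ = 3340/64.9 = 51.46, so d₂ = 1.46 × √51.46 = 10.47 m.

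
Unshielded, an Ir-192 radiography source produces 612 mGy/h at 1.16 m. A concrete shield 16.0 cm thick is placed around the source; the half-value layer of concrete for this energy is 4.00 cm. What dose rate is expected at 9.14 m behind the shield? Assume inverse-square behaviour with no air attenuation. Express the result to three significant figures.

Distance alone: (1.16/9.14)² = 0.01611, so 612 × 0.01611 = 9.859 mGy/h.
Shield: 16.0/4.00 = 4.000 half-value layers → attenuation 2^(−4.000) = 0.06250.
Combined: 9.859 × 0.06250 = 0.6162 mGy/h.

0.616 mGy/h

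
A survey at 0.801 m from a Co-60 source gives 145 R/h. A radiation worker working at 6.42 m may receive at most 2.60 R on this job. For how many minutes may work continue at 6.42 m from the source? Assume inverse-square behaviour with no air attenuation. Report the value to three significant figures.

Since intensity falls as 1/r², rate at 6.42 m:
(0.801/6.42)² = 0.01557, so 145 × 0.01557 = 2.258 R/h.
Stay time = 2.60 R ÷ 2.258 R/h = 1.151 h = 69.06 min.

69.1 min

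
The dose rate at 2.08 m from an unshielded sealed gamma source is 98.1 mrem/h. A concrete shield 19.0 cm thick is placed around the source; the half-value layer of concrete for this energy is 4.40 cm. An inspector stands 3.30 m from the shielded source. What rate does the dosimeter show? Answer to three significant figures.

Distance alone: 98.1 × (2.08/3.30)² = 98.1 × 0.3973 = 38.98 mrem/h.
Shield: 19.0/4.40 = 4.318 half-value layers → attenuation 2^(−4.318) = 0.05014.
Combined: 38.98 × 0.05014 = 1.954 mrem/h.

1.95 mrem/h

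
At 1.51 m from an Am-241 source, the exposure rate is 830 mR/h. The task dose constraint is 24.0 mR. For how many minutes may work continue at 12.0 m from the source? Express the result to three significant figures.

110 min

Applying the 1/r² law, rate at 12.0 m:
(1.51/12.0)² = 0.01583, so 830 × 0.01583 = 13.14 mR/h.
Stay time = 24.0 mR ÷ 13.14 mR/h = 1.826 h = 109.6 min.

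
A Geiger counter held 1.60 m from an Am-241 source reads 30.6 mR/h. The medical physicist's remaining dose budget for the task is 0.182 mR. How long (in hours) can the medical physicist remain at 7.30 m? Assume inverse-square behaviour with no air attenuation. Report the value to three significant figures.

0.124 h

Intensity scales as (d₁/d₂)², so rate at 7.30 m:
30.6 × (1.60/7.30)² = 30.6 × 0.04804 = 1.470 mR/h.
Stay time = 0.182 mR ÷ 1.470 mR/h = 0.1238 h.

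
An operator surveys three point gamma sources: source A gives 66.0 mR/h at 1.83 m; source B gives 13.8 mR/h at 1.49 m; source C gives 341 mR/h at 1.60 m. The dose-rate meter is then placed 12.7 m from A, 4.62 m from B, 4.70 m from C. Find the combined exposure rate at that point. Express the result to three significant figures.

42.3 mR/h

By superposition, sum each source's inverse-square contribution:
A: 66.0 × (1.83/12.7)² = 1.370 mR/h
B: 13.8 × (1.49/4.62)² = 1.435 mR/h
C: 341 × (1.60/4.70)² = 39.52 mR/h
Total = 1.370 + 1.435 + 39.52 = 42.33 mR/h.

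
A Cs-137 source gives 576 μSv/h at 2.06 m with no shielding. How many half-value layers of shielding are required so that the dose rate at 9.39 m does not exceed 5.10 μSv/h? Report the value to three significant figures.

At 9.39 m, distance alone gives (2.06/9.39)² = 0.04813, so 576 × 0.04813 = 27.72 μSv/h.
Further attenuation needed: 27.72/5.10 = 5.435.
n = log₂(5.435) = 2.442 half-value layers.

2.44 half-value layers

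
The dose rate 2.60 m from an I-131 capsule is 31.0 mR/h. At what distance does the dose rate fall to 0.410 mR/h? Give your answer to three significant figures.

Using I₁d₁² = I₂d₂², d₂ = d₁·√(I₁/I₂).
I₁/I₂ = 31.0/0.410 = 75.61, so d₂ = 2.60 × √75.61 = 22.61 m.

22.6 m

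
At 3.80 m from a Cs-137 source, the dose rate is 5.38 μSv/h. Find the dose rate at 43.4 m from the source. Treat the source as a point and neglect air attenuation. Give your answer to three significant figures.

0.0412 μSv/h

Intensity scales as (d₁/d₂)², so the rate at 43.4 m is
(3.80/43.4)² = 0.007666, so 5.38 × 0.007666 = 0.04124 μSv/h.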